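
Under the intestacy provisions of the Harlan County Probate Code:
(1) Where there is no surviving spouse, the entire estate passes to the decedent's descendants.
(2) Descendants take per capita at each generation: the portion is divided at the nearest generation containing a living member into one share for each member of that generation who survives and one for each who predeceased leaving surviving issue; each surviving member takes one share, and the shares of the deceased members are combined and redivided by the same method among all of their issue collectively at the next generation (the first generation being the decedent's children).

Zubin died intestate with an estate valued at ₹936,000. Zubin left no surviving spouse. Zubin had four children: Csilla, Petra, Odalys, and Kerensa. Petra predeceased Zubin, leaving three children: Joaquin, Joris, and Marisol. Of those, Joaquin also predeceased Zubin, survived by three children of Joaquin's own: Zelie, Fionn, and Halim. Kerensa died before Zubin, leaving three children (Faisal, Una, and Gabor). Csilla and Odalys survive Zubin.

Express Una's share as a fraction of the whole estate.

Una receives 1/12 of the estate.

The entire ₹936,000 passes to the descendants.
That amount (₹936,000) is divided at the children's generation into 4 shares of ₹234,000. Csilla and Odalys each take ₹234,000. The 2 shares of the deceased (Petra and Kerensa) are combined into a pool of ₹468,000.
That pool (₹468,000) is divided at the grandchildren's generation into 6 shares of ₹78,000. Joris, Marisol, Faisal, Una, and Gabor each take ₹78,000. The remaining share for the deceased Joaquin (₹78,000) is carried to the next generation.
That pool (₹78,000) is divided at the great-grandchildren's generation equally among Zelie, Fionn, and Halim: ₹26,000 each.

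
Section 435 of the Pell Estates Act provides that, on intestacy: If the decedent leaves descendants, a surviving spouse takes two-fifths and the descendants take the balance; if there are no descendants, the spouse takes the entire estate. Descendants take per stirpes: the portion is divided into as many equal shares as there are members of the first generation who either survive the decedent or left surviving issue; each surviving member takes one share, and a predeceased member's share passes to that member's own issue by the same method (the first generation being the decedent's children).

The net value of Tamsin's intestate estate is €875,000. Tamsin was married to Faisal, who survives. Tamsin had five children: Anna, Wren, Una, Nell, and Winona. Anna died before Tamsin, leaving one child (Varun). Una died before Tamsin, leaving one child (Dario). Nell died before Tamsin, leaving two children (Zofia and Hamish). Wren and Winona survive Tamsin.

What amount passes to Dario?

Dario receives €105,000.

Faisal takes two-fifths of €875,000 = €350,000. The remaining €525,000 passes to the descendants.
The descendants' portion (€525,000) is divided into 5 shares of €105,000: Wren and Winona each take €105,000; Anna's €105,000 share passes to Anna's issue; Una's €105,000 share passes to Una's issue; Nell's €105,000 share passes to Nell's issue.
Anna's share (€105,000) passes entirely to Varun.
Una's share (€105,000) passes entirely to Dario.
Nell's share (€105,000) is divided into 2 shares of €52,500: Zofia and Hamish each take €52,500.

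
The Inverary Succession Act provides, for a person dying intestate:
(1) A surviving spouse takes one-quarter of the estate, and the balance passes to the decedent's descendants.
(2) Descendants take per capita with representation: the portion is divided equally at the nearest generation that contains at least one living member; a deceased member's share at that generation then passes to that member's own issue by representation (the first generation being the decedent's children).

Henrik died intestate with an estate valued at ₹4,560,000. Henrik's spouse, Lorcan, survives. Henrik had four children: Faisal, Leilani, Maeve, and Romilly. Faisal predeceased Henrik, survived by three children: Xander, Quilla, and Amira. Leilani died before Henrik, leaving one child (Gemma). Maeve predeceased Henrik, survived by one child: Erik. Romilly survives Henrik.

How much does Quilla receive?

Quilla receives ₹285,000.

Lorcan takes one-quarter of ₹4,560,000 = ₹1,140,000. The remaining ₹3,420,000 passes to the descendants.
The descendants' portion (₹3,420,000) is divided into 4 shares of ₹855,000: Romilly takes ₹855,000; Faisal's ₹855,000 share passes to Faisal's issue; Leilani's ₹855,000 share passes to Leilani's issue; Maeve's ₹855,000 share passes to Maeve's issue.
Faisal's share (₹855,000) is divided into 3 shares of ₹285,000: Xander, Quilla, and Amira each take ₹285,000.
Leilani's share (₹855,000) passes entirely to Gemma.
Maeve's share (₹855,000) passes entirely to Erik.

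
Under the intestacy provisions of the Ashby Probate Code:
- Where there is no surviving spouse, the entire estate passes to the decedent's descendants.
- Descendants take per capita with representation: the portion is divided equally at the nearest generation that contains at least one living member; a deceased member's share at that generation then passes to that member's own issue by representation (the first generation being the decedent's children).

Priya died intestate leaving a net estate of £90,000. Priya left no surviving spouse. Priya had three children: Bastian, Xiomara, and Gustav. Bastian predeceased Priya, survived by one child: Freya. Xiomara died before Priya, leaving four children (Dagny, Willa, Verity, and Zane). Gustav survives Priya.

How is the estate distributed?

The entire £90,000 passes to the descendants.
That amount (£90,000) is divided into 3 shares of £30,000: Gustav takes £30,000; Bastian's £30,000 share passes to Bastian's issue; Xiomara's £30,000 share passes to Xiomara's issue.
Bastian's share (£30,000) passes entirely to Freya.
Xiomara's share (£30,000) is divided into 4 shares of £7,500: Dagny, Willa, Verity, and Zane each take £7,500.

Freya: £30,000; Dagny: £7,500; Willa: £7,500; Verity: £7,500; Zane: £7,500; Gustav: £30,000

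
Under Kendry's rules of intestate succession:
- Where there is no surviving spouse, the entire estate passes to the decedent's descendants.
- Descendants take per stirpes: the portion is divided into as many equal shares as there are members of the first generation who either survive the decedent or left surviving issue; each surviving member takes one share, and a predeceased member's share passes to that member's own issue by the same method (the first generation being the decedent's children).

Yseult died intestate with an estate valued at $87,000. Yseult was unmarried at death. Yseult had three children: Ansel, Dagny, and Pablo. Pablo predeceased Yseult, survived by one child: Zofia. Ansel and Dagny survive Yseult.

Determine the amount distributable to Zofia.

Zofia receives $29,000.

The entire $87,000 passes to the descendants.
That amount ($87,000) is divided into 3 shares of $29,000: Ansel and Dagny each take $29,000; Pablo's $29,000 share passes to Pablo's issue.
Pablo's share ($29,000) passes entirely to Zofia.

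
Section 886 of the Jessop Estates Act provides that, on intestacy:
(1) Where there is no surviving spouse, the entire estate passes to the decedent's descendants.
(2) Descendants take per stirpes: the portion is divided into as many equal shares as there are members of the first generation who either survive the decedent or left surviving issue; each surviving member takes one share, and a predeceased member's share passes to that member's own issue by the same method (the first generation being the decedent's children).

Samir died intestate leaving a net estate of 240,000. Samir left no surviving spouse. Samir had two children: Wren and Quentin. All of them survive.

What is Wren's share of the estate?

Wren receives 120,000.

The entire 240,000 passes to the descendants.
That amount (240,000) is divided into 2 shares of 120,000: Wren and Quentin each take 120,000.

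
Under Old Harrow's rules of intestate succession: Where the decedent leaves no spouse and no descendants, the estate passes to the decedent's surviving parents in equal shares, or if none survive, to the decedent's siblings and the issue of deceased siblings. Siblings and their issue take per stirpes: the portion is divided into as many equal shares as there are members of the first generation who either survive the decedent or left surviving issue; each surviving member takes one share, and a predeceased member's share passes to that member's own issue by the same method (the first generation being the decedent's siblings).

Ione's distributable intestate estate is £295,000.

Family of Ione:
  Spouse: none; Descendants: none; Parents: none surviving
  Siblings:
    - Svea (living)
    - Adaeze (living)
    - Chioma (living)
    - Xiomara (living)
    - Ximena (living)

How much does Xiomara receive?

The entire £295,000 passes to the siblings and their issue.
That amount (£295,000) is divided into 5 shares of £59,000: Svea, Adaeze, Chioma, Xiomara, and Ximena each take £59,000.

Xiomara receives £59,000.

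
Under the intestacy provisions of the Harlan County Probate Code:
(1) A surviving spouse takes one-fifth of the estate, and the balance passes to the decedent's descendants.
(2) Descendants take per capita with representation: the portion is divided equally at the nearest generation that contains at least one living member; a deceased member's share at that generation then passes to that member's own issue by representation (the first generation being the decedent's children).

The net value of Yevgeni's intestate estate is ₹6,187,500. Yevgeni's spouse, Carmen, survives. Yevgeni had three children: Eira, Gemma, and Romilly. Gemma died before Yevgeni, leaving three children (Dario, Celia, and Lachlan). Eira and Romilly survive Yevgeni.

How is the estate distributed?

Carmen: ₹1,237,500; Eira: ₹1,650,000; Dario: ₹550,000; Celia: ₹550,000; Lachlan: ₹550,000; Romilly: ₹1,650,000

Carmen takes one-fifth of ₹6,187,500 = ₹1,237,500. The remaining ₹4,950,000 passes to the descendants.
The descendants' portion (₹4,950,000) is divided into 3 shares of ₹1,650,000: Eira and Romilly each take ₹1,650,000; Gemma's ₹1,650,000 share passes to Gemma's issue.
Gemma's share (₹1,650,000) is divided into 3 shares of ₹550,000: Dario, Celia, and Lachlan each take ₹550,000.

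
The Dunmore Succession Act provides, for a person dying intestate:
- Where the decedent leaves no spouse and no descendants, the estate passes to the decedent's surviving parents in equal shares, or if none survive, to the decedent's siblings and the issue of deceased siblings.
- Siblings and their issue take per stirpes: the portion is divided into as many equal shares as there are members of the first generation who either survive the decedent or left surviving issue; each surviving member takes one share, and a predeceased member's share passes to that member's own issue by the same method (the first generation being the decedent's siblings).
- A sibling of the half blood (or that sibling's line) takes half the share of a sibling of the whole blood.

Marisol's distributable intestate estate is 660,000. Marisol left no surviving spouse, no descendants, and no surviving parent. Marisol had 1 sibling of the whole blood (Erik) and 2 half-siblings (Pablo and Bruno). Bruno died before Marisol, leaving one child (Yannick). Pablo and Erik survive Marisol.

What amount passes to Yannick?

Yannick receives 165,000.

The entire 660,000 passes to the siblings and their issue.
Counting each half-blood sibling's line as half a unit, there are 2 units in 660,000, so one unit is 330,000. Whole-blood lines (Erik) take 330,000 each; half-blood lines (Pablo and Bruno) take 165,000 each.
Bruno's share (165,000) passes entirely to Yannick.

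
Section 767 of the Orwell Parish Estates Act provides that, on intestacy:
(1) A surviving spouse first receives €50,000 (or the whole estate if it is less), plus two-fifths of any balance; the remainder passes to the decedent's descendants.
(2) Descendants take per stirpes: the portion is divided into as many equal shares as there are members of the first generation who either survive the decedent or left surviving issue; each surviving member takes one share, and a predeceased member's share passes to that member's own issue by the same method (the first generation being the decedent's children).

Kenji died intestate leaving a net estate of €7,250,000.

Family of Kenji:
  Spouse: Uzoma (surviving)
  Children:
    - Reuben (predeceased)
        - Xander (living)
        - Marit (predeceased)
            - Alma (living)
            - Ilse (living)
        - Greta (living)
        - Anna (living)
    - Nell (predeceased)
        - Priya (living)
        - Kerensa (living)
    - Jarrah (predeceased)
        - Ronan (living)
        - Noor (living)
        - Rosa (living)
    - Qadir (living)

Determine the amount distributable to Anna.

Anna receives €270,000.

Uzoma first takes €50,000, leaving a balance of €7,200,000. Uzoma then takes two-fifths of the balance (€2,880,000), for a total of €2,930,000. The remaining €4,320,000 passes to the descendants.
The descendants' portion (€4,320,000) is divided into 4 shares of €1,080,000: Qadir takes €1,080,000; Reuben's €1,080,000 share passes to Reuben's issue; Nell's €1,080,000 share passes to Nell's issue; Jarrah's €1,080,000 share passes to Jarrah's issue.
Reuben's share (€1,080,000) is divided into 4 shares of €270,000: Xander, Greta, and Anna each take €270,000; Marit's €270,000 share passes to Marit's issue.
Marit's share (€270,000) is divided into 2 shares of €135,000: Alma and Ilse each take €135,000.
Nell's share (€1,080,000) is divided into 2 shares of €540,000: Priya and Kerensa each take €540,000.
Jarrah's share (€1,080,000) is divided into 3 shares of €360,000: Ronan, Noor, and Rosa each take €360,000.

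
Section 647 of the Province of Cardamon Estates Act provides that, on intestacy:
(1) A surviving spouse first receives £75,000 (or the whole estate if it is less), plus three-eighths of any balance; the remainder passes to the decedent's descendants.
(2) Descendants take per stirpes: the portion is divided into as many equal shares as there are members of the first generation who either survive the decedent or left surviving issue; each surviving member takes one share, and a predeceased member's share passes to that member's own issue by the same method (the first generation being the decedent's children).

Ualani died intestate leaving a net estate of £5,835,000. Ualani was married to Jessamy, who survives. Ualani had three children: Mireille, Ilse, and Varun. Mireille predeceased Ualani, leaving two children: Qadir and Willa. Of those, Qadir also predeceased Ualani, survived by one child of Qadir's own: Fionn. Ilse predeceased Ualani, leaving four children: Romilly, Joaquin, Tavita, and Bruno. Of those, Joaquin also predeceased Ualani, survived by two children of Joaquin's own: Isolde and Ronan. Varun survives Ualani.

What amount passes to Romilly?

Jessamy first takes £75,000, leaving a balance of £5,760,000. Jessamy then takes three-eighths of the balance (£2,160,000), for a total of £2,235,000. The remaining £3,600,000 passes to the descendants.
The descendants' portion (£3,600,000) is divided into 3 shares of £1,200,000: Varun takes £1,200,000; Mireille's £1,200,000 share passes to Mireille's issue; Ilse's £1,200,000 share passes to Ilse's issue.
Mireille's share (£1,200,000) is divided into 2 shares of £600,000: Willa takes £600,000; Qadir's £600,000 share passes to Qadir's issue.
Qadir's share (£600,000) passes entirely to Fionn.
Ilse's share (£1,200,000) is divided into 4 shares of £300,000: Romilly, Tavita, and Bruno each take £300,000; Joaquin's £300,000 share passes to Joaquin's issue.
Joaquin's share (£300,000) is divided into 2 shares of £150,000: Isolde and Ronan each take £150,000.

Romilly receives £300,000.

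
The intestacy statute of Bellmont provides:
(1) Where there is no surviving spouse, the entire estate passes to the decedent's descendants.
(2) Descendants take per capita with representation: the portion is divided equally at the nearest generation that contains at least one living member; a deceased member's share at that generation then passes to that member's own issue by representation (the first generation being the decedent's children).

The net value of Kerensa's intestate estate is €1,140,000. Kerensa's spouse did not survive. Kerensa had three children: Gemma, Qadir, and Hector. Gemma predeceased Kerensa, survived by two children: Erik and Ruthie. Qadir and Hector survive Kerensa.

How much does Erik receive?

Erik receives €190,000.

The entire €1,140,000 passes to the descendants.
That amount (€1,140,000) is divided into 3 shares of €380,000: Qadir and Hector each take €380,000; Gemma's €380,000 share passes to Gemma's issue.
Gemma's share (€380,000) is divided into 2 shares of €190,000: Erik and Ruthie each take €190,000.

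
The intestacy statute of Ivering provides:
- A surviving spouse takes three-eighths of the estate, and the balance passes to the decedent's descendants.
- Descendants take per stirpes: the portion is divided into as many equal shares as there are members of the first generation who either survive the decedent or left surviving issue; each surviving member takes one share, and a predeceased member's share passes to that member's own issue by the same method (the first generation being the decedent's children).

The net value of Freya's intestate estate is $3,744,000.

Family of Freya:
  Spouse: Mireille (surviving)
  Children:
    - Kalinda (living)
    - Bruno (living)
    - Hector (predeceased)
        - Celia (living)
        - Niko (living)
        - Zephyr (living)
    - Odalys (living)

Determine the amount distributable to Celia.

Mireille takes three-eighths of $3,744,000 = $1,404,000. The remaining $2,340,000 passes to the descendants.
The descendants' portion ($2,340,000) is divided into 4 shares of $585,000: Kalinda, Bruno, and Odalys each take $585,000; Hector's $585,000 share passes to Hector's issue.
Hector's share ($585,000) is divided into 3 shares of $195,000: Celia, Niko, and Zephyr each take $195,000.

Celia receives $195,000.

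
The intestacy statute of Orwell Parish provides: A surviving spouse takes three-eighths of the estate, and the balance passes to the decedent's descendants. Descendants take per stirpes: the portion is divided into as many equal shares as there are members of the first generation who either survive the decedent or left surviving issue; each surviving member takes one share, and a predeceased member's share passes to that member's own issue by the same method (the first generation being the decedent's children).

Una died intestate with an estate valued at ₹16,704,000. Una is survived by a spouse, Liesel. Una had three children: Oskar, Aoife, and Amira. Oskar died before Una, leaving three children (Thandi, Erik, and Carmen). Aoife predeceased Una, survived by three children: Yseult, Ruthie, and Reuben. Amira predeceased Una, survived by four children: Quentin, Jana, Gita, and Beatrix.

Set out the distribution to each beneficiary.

Liesel takes three-eighths of ₹16,704,000 = ₹6,264,000. The remaining ₹10,440,000 passes to the descendants.
The descendants' portion (₹10,440,000) is divided into 3 shares of ₹3,480,000: Oskar's ₹3,480,000 share passes to Oskar's issue; Aoife's ₹3,480,000 share passes to Aoife's issue; Amira's ₹3,480,000 share passes to Amira's issue.
Oskar's share (₹3,480,000) is divided into 3 shares of ₹1,160,000: Thandi, Erik, and Carmen each take ₹1,160,000.
Aoife's share (₹3,480,000) is divided into 3 shares of ₹1,160,000: Yseult, Ruthie, and Reuben each take ₹1,160,000.
Amira's share (₹3,480,000) is divided into 4 shares of ₹870,000: Quentin, Jana, Gita, and Beatrix each take ₹870,000.

Liesel: ₹6,264,000; Thandi: ₹1,160,000; Erik: ₹1,160,000; Carmen: ₹1,160,000; Yseult: ₹1,160,000; Ruthie: ₹1,160,000; Reuben: ₹1,160,000; Quentin: ₹870,000; Jana: ₹870,000; Gita: ₹870,000; Beatrix: ₹870,000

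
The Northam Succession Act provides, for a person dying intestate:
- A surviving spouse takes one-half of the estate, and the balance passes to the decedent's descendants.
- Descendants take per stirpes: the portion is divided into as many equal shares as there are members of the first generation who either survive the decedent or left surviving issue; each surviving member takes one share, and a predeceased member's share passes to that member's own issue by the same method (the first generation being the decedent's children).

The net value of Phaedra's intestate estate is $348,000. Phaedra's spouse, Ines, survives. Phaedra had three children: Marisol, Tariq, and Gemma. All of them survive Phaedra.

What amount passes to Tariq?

Tariq receives $58,000.

Ines takes one-half of $348,000 = $174,000. The remaining $174,000 passes to the descendants.
The descendants' portion ($174,000) is divided into 3 shares of $58,000: Marisol, Tariq, and Gemma each take $58,000.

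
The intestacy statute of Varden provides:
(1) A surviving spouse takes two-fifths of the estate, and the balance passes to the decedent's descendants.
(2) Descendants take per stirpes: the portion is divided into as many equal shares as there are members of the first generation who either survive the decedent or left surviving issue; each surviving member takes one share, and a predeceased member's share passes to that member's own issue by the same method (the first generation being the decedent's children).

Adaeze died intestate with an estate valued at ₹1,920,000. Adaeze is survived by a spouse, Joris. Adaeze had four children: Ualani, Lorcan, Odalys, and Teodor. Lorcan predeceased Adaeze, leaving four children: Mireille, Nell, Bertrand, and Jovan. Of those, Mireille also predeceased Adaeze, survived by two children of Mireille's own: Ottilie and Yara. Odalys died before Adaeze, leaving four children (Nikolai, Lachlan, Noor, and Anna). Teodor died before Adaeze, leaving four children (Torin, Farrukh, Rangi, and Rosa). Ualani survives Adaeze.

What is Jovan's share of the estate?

Joris takes two-fifths of ₹1,920,000 = ₹768,000. The remaining ₹1,152,000 passes to the descendants.
The descendants' portion (₹1,152,000) is divided into 4 shares of ₹288,000: Ualani takes ₹288,000; Lorcan's ₹288,000 share passes to Lorcan's issue; Odalys's ₹288,000 share passes to Odalys's issue; Teodor's ₹288,000 share passes to Teodor's issue.
Lorcan's share (₹288,000) is divided into 4 shares of ₹72,000: Nell, Bertrand, and Jovan each take ₹72,000; Mireille's ₹72,000 share passes to Mireille's issue.
Mireille's share (₹72,000) is divided into 2 shares of ₹36,000: Ottilie and Yara each take ₹36,000.
Odalys's share (₹288,000) is divided into 4 shares of ₹72,000: Nikolai, Lachlan, Noor, and Anna each take ₹72,000.
Teodor's share (₹288,000) is divided into 4 shares of ₹72,000: Torin, Farrukh, Rangi, and Rosa each take ₹72,000.

Jovan receives ₹72,000.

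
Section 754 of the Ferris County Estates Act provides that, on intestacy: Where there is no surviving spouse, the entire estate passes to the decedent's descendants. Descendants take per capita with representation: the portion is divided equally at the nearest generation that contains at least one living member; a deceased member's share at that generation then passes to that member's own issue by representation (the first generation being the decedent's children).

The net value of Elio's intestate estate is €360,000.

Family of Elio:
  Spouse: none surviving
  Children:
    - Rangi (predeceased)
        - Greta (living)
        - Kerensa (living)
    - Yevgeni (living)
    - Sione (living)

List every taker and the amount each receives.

The entire €360,000 passes to the descendants.
That amount (€360,000) is divided into 3 shares of €120,000: Yevgeni and Sione each take €120,000; Rangi's €120,000 share passes to Rangi's issue.
Rangi's share (€120,000) is divided into 2 shares of €60,000: Greta and Kerensa each take €60,000.

Greta: €60,000; Kerensa: €60,000; Yevgeni: €120,000; Sione: €120,000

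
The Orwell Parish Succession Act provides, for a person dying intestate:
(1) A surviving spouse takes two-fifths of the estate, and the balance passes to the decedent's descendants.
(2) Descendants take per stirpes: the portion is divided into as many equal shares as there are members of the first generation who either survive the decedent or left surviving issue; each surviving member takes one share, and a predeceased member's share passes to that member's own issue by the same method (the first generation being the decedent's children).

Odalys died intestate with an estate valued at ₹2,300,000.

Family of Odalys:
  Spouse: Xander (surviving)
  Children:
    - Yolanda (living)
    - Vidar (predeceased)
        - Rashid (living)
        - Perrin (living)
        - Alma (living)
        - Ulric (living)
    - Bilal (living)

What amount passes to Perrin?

Perrin receives ₹115,000.

Xander takes two-fifths of ₹2,300,000 = ₹920,000. The remaining ₹1,380,000 passes to the descendants.
The descendants' portion (₹1,380,000) is divided into 3 shares of ₹460,000: Yolanda and Bilal each take ₹460,000; Vidar's ₹460,000 share passes to Vidar's issue.
Vidar's share (₹460,000) is divided into 4 shares of ₹115,000: Rashid, Perrin, Alma, and Ulric each take ₹115,000.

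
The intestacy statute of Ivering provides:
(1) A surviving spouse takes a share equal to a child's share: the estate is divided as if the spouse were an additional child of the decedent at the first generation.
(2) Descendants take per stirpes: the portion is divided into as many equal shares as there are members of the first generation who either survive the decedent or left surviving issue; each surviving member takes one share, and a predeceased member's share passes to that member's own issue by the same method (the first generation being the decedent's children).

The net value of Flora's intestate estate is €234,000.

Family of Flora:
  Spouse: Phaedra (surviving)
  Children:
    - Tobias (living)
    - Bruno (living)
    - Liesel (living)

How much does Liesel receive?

The spouse counts as an additional share at the children's level, so there are 4 primary shares of €58,500. Phaedra takes one such share (€58,500).
The children's combined portion (€175,500) is divided into 3 shares of €58,500: Tobias, Bruno, and Liesel each take €58,500.

Liesel receives €58,500.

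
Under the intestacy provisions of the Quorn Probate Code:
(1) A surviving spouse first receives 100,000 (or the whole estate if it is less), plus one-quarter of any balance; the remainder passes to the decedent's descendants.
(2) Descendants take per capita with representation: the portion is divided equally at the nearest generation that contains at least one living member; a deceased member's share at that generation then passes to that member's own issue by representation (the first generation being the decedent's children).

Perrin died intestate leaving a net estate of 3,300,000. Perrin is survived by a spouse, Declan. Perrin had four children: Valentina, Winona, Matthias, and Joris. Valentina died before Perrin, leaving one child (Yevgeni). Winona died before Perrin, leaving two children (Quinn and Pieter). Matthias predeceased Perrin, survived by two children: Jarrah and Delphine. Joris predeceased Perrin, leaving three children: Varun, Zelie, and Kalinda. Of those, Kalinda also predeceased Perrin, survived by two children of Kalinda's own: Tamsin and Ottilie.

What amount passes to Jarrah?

Declan first takes 100,000, leaving a balance of 3,200,000. Declan then takes one-quarter of the balance (800,000), for a total of 900,000. The remaining 2,400,000 passes to the descendants.
No child survives, so the initial division is made at the grandchildren's generation.
The descendants' portion (2,400,000) is divided into 8 shares of 300,000: Yevgeni, Quinn, Pieter, Jarrah, Delphine, Varun, and Zelie each take 300,000; Kalinda's 300,000 share passes to Kalinda's issue.
Kalinda's share (300,000) is divided into 2 shares of 150,000: Tamsin and Ottilie each take 150,000.

Jarrah receives 300,000.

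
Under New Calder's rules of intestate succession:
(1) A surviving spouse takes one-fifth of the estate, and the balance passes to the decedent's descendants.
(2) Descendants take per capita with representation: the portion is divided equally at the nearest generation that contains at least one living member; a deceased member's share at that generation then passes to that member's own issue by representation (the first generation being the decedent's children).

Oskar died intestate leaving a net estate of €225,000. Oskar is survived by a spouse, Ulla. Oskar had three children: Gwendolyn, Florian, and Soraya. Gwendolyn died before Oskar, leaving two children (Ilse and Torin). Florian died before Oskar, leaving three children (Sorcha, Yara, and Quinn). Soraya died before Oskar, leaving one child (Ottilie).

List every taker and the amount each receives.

Ulla: €45,000; Ilse: €30,000; Torin: €30,000; Sorcha: €30,000; Yara: €30,000; Quinn: €30,000; Ottilie: €30,000

Ulla takes one-fifth of €225,000 = €45,000. The remaining €180,000 passes to the descendants.
No child survives, so the initial division is made at the grandchildren's generation.
The descendants' portion (€180,000) is divided into 6 shares of €30,000: Ilse, Torin, Sorcha, Yara, Quinn, and Ottilie each take €30,000.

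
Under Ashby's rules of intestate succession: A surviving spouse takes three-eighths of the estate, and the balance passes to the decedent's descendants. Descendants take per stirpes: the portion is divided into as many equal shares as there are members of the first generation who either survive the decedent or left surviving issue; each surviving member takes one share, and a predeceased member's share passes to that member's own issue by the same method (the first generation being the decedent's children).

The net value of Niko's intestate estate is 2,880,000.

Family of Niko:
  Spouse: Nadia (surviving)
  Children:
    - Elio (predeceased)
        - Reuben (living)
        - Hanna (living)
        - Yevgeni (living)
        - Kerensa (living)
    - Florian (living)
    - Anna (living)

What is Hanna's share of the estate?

Hanna receives 150,000.

Nadia takes three-eighths of 2,880,000 = 1,080,000. The remaining 1,800,000 passes to the descendants.
The descendants' portion (1,800,000) is divided into 3 shares of 600,000: Florian and Anna each take 600,000; Elio's 600,000 share passes to Elio's issue.
Elio's share (600,000) is divided into 4 shares of 150,000: Reuben, Hanna, Yevgeni, and Kerensa each take 150,000.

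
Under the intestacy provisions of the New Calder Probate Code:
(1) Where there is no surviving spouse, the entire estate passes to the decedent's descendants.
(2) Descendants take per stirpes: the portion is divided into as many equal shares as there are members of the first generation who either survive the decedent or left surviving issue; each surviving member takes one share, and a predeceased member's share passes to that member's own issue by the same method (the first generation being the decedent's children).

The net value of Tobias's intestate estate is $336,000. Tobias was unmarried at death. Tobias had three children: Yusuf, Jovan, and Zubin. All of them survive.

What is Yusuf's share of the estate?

The entire $336,000 passes to the descendants.
That amount ($336,000) is divided into 3 shares of $112,000: Yusuf, Jovan, and Zubin each take $112,000.

Yusuf receives $112,000.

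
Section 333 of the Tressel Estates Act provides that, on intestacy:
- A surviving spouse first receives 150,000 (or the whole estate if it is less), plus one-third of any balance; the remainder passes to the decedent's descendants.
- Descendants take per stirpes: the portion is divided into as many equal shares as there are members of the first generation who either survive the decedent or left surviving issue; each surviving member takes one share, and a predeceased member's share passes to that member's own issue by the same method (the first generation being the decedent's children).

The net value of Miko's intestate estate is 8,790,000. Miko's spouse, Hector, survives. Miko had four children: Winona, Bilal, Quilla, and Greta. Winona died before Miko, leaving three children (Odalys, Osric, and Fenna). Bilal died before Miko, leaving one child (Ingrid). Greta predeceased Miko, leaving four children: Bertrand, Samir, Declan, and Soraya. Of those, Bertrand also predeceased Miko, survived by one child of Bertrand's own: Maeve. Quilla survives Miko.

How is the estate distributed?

Hector: 3,030,000; Odalys: 480,000; Osric: 480,000; Fenna: 480,000; Ingrid: 1,440,000; Quilla: 1,440,000; Maeve: 360,000; Samir: 360,000; Declan: 360,000; Soraya: 360,000

Hector first takes 150,000, leaving a balance of 8,640,000. Hector then takes one-third of the balance (2,880,000), for a total of 3,030,000. The remaining 5,760,000 passes to the descendants.
The descendants' portion (5,760,000) is divided into 4 shares of 1,440,000: Quilla takes 1,440,000; Winona's 1,440,000 share passes to Winona's issue; Bilal's 1,440,000 share passes to Bilal's issue; Greta's 1,440,000 share passes to Greta's issue.
Winona's share (1,440,000) is divided into 3 shares of 480,000: Odalys, Osric, and Fenna each take 480,000.
Bilal's share (1,440,000) passes entirely to Ingrid.
Greta's share (1,440,000) is divided into 4 shares of 360,000: Samir, Declan, and Soraya each take 360,000; Bertrand's 360,000 share passes to Bertrand's issue.
Bertrand's share (360,000) passes entirely to Maeve.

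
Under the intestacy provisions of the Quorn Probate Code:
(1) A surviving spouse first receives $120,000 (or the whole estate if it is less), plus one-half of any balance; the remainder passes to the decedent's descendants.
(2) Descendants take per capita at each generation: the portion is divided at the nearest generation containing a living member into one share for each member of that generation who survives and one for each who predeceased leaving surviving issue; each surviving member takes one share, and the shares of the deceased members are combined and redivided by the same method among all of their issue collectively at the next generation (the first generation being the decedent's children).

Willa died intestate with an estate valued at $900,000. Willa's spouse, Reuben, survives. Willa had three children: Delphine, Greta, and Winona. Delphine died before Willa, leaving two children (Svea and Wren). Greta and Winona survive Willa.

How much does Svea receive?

Svea receives $65,000.

Reuben first takes $120,000, leaving a balance of $780,000. Reuben then takes one-half of the balance ($390,000), for a total of $510,000. The remaining $390,000 passes to the descendants.
The descendants' portion ($390,000) is divided at the children's generation into 3 shares of $130,000. Greta and Winona each take $130,000. The remaining share for the deceased Delphine ($130,000) is carried to the next generation.
That pool ($130,000) is divided at the grandchildren's generation equally among Svea and Wren: $65,000 each.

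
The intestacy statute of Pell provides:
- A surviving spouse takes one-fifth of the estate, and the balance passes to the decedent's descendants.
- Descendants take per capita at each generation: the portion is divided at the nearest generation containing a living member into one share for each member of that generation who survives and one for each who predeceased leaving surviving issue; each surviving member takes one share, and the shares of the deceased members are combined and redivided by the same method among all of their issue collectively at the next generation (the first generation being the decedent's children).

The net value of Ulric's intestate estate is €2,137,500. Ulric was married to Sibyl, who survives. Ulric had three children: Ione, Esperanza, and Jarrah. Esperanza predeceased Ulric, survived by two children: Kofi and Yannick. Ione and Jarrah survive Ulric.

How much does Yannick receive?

Yannick receives €285,000.

Sibyl takes one-fifth of €2,137,500 = €427,500. The remaining €1,710,000 passes to the descendants.
The descendants' portion (€1,710,000) is divided at the children's generation into 3 shares of €570,000. Ione and Jarrah each take €570,000. The remaining share for the deceased Esperanza (€570,000) is carried to the next generation.
That pool (€570,000) is divided at the grandchildren's generation equally among Kofi and Yannick: €285,000 each.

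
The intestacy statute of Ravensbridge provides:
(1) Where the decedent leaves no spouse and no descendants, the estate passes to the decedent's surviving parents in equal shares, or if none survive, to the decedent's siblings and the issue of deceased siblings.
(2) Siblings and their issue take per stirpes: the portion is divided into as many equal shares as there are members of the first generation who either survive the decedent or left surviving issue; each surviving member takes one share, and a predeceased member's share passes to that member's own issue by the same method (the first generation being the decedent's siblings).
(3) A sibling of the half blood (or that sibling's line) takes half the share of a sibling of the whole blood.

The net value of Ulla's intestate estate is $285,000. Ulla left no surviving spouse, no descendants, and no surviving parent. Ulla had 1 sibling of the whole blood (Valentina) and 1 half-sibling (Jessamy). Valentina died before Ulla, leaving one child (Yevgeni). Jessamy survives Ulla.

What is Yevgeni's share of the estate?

The entire $285,000 passes to the siblings and their issue.
Counting each half-blood sibling's line as half a unit, there are 3/2 units in $285,000, so one unit is $190,000. Whole-blood lines (Valentina) take $190,000 each; half-blood lines (Jessamy) take $95,000 each.
Valentina's share ($190,000) passes entirely to Yevgeni.

Yevgeni receives $190,000.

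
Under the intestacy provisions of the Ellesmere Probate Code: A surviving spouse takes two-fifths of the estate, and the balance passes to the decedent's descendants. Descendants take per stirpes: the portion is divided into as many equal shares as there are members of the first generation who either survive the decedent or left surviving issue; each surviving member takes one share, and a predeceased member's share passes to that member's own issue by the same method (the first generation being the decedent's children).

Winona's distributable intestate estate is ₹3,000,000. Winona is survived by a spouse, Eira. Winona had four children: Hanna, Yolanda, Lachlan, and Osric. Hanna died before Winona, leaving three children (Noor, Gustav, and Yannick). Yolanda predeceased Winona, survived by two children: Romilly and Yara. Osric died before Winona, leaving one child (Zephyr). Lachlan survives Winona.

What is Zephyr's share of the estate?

Zephyr receives ₹450,000.

Eira takes two-fifths of ₹3,000,000 = ₹1,200,000. The remaining ₹1,800,000 passes to the descendants.
The descendants' portion (₹1,800,000) is divided into 4 shares of ₹450,000: Lachlan takes ₹450,000; Hanna's ₹450,000 share passes to Hanna's issue; Yolanda's ₹450,000 share passes to Yolanda's issue; Osric's ₹450,000 share passes to Osric's issue.
Hanna's share (₹450,000) is divided into 3 shares of ₹150,000: Noor, Gustav, and Yannick each take ₹150,000.
Yolanda's share (₹450,000) is divided into 2 shares of ₹225,000: Romilly and Yara each take ₹225,000.
Osric's share (₹450,000) passes entirely to Zephyr.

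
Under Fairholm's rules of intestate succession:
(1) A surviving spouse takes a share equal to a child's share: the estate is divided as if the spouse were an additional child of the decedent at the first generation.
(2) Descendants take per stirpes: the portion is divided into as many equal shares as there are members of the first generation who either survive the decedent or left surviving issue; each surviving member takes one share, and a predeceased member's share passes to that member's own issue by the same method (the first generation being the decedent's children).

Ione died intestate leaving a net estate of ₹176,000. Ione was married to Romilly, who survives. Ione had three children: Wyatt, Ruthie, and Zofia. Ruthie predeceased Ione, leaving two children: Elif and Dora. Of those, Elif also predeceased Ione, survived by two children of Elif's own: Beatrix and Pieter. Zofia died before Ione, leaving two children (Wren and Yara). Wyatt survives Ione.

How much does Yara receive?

Yara receives ₹22,000.

The spouse counts as an additional share at the children's level, so there are 4 primary shares of ₹44,000. Romilly takes one such share (₹44,000).
The children's combined portion (₹132,000) is divided into 3 shares of ₹44,000: Wyatt takes ₹44,000; Ruthie's ₹44,000 share passes to Ruthie's issue; Zofia's ₹44,000 share passes to Zofia's issue.
Ruthie's share (₹44,000) is divided into 2 shares of ₹22,000: Dora takes ₹22,000; Elif's ₹22,000 share passes to Elif's issue.
Elif's share (₹22,000) is divided into 2 shares of ₹11,000: Beatrix and Pieter each take ₹11,000.
Zofia's share (₹44,000) is divided into 2 shares of ₹22,000: Wren and Yara each take ₹22,000.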